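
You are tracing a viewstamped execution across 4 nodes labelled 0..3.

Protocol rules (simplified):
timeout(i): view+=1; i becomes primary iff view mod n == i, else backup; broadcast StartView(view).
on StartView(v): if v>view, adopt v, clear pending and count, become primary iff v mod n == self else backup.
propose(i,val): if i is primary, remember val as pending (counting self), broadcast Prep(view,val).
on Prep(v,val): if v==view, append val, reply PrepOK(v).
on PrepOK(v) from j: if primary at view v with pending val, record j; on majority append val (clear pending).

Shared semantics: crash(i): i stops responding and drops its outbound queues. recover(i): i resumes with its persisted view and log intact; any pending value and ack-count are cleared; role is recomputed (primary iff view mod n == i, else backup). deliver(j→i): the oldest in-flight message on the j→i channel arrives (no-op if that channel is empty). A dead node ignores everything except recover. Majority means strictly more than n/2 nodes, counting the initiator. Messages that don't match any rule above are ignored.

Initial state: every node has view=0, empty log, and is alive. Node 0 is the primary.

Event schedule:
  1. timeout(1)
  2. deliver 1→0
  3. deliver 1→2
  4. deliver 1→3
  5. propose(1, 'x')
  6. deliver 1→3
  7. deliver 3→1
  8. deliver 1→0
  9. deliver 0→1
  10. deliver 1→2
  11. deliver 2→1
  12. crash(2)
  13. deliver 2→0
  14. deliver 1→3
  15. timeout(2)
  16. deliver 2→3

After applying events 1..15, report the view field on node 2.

1

e1 timeout(1): 1[prim,v=1,-]
e2 deliver 1→0: 0[back,v=1,-]
e3 deliver 1→2: 2[back,v=1,-]
e4 deliver 1→3: 3[back,v=1,-]
e5 propose(1,'x'): ·
e6 deliver 1→3: 3[back,v=1,x]
e7 deliver 3→1: ·
e8 deliver 1→0: 0[back,v=1,x]
e9 deliver 0→1: 1[prim,v=1,x]
e10 deliver 1→2: 2[back,v=1,x]
e11 deliver 2→1: ·
e12 crash(2): 2[✗back,v=1,x]
e13 deliver 2→0: ·
e14 deliver 1→3: ·
e15 timeout(2): ·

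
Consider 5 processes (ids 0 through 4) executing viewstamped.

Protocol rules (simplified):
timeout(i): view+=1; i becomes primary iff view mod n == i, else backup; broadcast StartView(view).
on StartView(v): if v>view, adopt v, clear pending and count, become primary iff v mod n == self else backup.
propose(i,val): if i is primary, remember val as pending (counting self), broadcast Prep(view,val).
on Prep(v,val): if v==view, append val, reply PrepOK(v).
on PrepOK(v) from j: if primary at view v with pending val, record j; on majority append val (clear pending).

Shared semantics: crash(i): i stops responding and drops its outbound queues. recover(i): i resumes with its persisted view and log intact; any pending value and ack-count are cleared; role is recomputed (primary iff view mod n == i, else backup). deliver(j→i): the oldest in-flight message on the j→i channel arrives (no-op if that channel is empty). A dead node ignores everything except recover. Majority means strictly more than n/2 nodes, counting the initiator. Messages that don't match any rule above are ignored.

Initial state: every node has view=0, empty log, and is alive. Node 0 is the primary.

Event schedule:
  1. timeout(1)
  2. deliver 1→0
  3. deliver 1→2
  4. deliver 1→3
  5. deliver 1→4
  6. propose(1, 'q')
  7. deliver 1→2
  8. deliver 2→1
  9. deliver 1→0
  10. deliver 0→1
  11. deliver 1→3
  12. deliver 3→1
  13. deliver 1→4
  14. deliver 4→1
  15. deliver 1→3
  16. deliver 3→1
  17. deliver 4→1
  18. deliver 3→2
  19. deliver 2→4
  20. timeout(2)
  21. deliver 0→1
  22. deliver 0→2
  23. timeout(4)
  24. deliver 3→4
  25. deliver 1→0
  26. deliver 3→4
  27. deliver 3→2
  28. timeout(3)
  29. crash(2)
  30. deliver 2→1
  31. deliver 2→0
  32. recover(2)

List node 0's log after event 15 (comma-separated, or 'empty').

step 1 timeout(1): 1={prim,v=1,log=-}
step 2 deliver 1→0: 0={back,v=1,log=-}
step 3 deliver 1→2: 2={back,v=1,log=-}
step 4 deliver 1→3: 3={back,v=1,log=-}
step 5 deliver 1→4: 4={back,v=1,log=-}
step 6 propose(1,'q'): —
step 7 deliver 1→2: 2={back,v=1,log=q}
step 8 deliver 2→1: —
step 9 deliver 1→0: 0={back,v=1,log=q}
step 10 deliver 0→1: 1={prim,v=1,log=q}
step 11 deliver 1→3: 3={back,v=1,log=q}
step 12 deliver 3→1: —
step 13 deliver 1→4: 4={back,v=1,log=q}
step 14 deliver 4→1: —
step 15 deliver 1→3: —

q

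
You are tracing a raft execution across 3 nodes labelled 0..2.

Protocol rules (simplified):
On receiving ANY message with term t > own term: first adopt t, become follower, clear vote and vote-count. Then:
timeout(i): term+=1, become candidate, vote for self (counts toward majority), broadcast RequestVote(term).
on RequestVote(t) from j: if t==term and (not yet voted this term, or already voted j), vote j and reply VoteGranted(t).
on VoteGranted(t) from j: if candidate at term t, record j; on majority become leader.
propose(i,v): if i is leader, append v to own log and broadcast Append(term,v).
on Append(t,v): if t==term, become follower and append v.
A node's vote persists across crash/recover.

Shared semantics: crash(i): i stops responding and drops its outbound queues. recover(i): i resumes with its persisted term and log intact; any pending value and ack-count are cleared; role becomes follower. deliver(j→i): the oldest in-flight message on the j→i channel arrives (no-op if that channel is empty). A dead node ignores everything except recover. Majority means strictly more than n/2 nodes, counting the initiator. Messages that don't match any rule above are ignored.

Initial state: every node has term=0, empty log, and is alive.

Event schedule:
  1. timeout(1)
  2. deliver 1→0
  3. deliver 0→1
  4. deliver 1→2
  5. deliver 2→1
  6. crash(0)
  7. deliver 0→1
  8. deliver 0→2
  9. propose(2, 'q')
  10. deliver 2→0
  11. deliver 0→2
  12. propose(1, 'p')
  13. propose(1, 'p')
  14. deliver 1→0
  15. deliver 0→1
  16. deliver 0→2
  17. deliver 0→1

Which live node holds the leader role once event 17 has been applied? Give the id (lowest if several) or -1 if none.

1

step 1 timeout(1): 1={cand,t=1,log=-}
step 2 deliver 1→0: 0={foll,t=1,log=-}
step 3 deliver 0→1: 1={lead,t=1,log=-}
step 4 deliver 1→2: 2={foll,t=1,log=-}
step 5 deliver 2→1: —
step 6 crash(0): 0={✗foll,t=1,log=-}
step 7 deliver 0→1: —
step 8 deliver 0→2: —
step 9 propose(2,'q'): —
step 10 deliver 2→0: —
step 11 deliver 0→2: —
step 12 propose(1,'p'): 1={lead,t=1,log=p}
step 13 propose(1,'p'): 1={lead,t=1,log=p,p}
step 14 deliver 1→0: —
step 15 deliver 0→1: —
step 16 deliver 0→2: —
step 17 deliver 0→1: —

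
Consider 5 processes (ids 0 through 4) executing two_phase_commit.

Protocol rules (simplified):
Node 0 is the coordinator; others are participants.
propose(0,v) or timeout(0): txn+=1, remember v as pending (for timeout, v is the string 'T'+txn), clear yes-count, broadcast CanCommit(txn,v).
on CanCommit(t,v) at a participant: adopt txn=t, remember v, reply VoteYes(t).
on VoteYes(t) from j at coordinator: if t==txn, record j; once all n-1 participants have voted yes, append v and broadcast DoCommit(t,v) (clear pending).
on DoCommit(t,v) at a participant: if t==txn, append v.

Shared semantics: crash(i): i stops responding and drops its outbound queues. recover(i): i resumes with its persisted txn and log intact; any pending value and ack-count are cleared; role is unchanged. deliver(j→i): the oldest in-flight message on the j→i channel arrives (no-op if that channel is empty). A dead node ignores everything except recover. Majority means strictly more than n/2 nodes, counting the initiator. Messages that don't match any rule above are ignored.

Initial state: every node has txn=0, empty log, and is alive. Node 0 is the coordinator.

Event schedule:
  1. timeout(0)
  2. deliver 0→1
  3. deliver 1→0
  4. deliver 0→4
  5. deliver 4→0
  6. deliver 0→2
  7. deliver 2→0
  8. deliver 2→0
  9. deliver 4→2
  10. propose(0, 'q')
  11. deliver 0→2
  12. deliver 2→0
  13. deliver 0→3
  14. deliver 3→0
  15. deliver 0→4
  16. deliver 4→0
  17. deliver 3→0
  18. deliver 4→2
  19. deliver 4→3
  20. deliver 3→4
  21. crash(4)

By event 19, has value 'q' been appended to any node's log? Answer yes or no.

[1] timeout(0) → N0(coor t1 [-])
[2] deliver 0→1 → N1(part t1 [-])
[3] deliver 1→0 → ∅
[4] deliver 0→4 → N4(part t1 [-])
[5] deliver 4→0 → ∅
[6] deliver 0→2 → N2(part t1 [-])
[7] deliver 2→0 → ∅
[8] deliver 2→0 → ∅
[9] deliver 4→2 → ∅
[10] propose(0,'q') → N0(coor t2 [-])
[11] deliver 0→2 → N2(part t2 [-])
[12] deliver 2→0 → ∅
[13] deliver 0→3 → N3(part t1 [-])
[14] deliver 3→0 → ∅
[15] deliver 0→4 → N4(part t2 [-])
[16] deliver 4→0 → ∅
[17] deliver 3→0 → ∅
[18] deliver 4→2 → ∅
[19] deliver 4→3 → ∅

no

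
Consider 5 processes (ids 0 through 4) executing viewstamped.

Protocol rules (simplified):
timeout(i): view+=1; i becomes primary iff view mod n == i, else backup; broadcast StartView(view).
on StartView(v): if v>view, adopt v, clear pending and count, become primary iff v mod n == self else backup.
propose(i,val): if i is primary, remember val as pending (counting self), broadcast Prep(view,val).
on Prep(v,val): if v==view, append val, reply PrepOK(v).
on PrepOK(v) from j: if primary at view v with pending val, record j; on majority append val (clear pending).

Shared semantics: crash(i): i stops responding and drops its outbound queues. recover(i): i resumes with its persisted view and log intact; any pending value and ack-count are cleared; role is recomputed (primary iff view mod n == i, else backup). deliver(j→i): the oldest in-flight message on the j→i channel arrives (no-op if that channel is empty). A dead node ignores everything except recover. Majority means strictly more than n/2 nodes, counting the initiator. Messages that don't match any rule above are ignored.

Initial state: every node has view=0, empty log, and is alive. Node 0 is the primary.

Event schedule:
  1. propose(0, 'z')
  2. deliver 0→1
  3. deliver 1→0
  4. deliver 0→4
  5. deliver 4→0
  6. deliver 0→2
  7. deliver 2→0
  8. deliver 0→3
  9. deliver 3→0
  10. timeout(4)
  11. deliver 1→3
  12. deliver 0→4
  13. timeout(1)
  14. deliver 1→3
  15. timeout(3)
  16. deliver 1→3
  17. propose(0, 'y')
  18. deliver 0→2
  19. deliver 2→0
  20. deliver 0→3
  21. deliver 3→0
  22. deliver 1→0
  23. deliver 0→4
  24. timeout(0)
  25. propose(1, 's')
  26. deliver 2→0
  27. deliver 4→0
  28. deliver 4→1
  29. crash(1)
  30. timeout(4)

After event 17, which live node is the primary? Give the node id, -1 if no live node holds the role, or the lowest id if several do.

1. propose(0,'z'):  nop
2. deliver 0→1:  <1:back v0 z>
3. deliver 1→0:  nop
4. deliver 0→4:  <4:back v0 z>
5. deliver 4→0:  <0:prim v0 z>
6. deliver 0→2:  <2:back v0 z>
7. deliver 2→0:  nop
8. deliver 0→3:  <3:back v0 z>
9. deliver 3→0:  nop
10. timeout(4):  <4:back v1 z>
11. deliver 1→3:  nop
12. deliver 0→4:  nop
13. timeout(1):  <1:prim v1 z>
14. deliver 1→3:  <3:back v1 z>
15. timeout(3):  <3:back v2 z>
16. deliver 1→3:  nop
17. propose(0,'y'):  nop

0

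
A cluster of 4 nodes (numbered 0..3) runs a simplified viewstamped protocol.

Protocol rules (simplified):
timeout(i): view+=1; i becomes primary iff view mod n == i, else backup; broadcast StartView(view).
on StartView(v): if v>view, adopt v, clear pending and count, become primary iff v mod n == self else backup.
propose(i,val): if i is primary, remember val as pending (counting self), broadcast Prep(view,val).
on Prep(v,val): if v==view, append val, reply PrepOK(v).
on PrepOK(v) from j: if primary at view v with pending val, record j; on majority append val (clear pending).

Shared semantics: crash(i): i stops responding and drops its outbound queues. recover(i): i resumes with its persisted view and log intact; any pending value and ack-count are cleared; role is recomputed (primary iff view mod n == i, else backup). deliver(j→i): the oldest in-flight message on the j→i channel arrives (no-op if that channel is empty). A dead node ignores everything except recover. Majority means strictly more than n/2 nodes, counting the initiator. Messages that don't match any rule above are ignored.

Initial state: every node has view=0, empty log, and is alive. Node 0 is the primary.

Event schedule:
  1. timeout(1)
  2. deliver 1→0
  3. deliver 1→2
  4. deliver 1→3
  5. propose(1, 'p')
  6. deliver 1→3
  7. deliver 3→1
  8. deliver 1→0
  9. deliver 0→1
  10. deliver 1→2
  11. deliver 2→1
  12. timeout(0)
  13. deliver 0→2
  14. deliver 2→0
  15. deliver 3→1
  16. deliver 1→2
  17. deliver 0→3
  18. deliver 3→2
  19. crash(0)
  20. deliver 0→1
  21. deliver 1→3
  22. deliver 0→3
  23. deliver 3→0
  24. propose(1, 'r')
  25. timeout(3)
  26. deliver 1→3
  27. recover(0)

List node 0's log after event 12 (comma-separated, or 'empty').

p

after 1 — timeout(1): n1:prim/v1/[-]
after 2 — deliver 1→0: n0:back/v1/[-]
after 3 — deliver 1→2: n2:back/v1/[-]
after 4 — deliver 1→3: n3:back/v1/[-]
after 5 — propose(1,'p'): ·
after 6 — deliver 1→3: n3:back/v1/[p]
after 7 — deliver 3→1: ·
after 8 — deliver 1→0: n0:back/v1/[p]
after 9 — deliver 0→1: n1:prim/v1/[p]
after 10 — deliver 1→2: n2:back/v1/[p]
after 11 — deliver 2→1: ·
after 12 — timeout(0): n0:back/v2/[p]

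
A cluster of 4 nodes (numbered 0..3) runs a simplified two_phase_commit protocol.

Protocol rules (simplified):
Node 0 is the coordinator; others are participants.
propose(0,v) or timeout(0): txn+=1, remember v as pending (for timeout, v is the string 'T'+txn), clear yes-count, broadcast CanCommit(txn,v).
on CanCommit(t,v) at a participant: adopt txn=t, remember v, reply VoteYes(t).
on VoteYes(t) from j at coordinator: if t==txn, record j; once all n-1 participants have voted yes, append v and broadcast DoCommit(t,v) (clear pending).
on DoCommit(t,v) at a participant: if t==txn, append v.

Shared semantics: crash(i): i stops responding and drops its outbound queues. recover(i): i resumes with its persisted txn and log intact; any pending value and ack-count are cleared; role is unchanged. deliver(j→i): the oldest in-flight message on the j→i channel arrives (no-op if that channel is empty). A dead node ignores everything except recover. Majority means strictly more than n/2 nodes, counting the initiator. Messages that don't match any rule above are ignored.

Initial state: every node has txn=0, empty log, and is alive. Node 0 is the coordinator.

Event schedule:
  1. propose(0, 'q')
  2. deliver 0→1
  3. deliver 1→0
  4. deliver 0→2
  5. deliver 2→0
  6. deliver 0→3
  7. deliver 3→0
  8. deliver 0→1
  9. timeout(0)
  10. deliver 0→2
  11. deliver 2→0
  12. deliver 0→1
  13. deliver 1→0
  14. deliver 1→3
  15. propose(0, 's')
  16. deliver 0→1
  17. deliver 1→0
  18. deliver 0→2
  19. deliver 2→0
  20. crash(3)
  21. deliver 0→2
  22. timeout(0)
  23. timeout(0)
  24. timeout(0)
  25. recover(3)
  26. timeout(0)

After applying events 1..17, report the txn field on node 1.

[1] propose(0,'q') → N0(coor t1 [-])
[2] deliver 0→1 → N1(part t1 [-])
[3] deliver 1→0 → ∅
[4] deliver 0→2 → N2(part t1 [-])
[5] deliver 2→0 → ∅
[6] deliver 0→3 → N3(part t1 [-])
[7] deliver 3→0 → N0(coor t1 [q])
[8] deliver 0→1 → N1(part t1 [q])
[9] timeout(0) → N0(coor t2 [q])
[10] deliver 0→2 → N2(part t1 [q])
[11] deliver 2→0 → ∅
[12] deliver 0→1 → N1(part t2 [q])
[13] deliver 1→0 → ∅
[14] deliver 1→3 → ∅
[15] propose(0,'s') → N0(coor t3 [q])
[16] deliver 0→1 → N1(part t3 [q])
[17] deliver 1→0 → ∅

3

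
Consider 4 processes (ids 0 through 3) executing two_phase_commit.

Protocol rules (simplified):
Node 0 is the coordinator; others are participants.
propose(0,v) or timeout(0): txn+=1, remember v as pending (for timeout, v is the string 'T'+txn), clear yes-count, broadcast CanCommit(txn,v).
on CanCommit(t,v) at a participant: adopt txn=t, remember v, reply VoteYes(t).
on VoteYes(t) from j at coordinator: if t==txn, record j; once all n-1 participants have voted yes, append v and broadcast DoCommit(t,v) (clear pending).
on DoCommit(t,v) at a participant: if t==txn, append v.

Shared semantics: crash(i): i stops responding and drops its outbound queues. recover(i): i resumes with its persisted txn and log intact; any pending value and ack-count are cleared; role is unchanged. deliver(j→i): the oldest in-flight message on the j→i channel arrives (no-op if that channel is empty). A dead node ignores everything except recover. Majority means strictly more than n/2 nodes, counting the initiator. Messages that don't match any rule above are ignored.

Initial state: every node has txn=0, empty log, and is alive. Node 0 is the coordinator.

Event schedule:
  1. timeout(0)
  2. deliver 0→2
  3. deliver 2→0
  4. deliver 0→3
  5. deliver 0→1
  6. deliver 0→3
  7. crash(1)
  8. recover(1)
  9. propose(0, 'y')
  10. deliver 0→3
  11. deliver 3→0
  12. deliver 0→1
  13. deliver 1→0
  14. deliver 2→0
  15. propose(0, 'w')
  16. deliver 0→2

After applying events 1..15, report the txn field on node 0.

3

step 1 timeout(0): 0={coor,t=1,log=-}
step 2 deliver 0→2: 2={part,t=1,log=-}
step 3 deliver 2→0: —
step 4 deliver 0→3: 3={part,t=1,log=-}
step 5 deliver 0→1: 1={part,t=1,log=-}
step 6 deliver 0→3: —
step 7 crash(1): 1={✗part,t=1,log=-}
step 8 recover(1): 1={part,t=1,log=-}
step 9 propose(0,'y'): 0={coor,t=2,log=-}
step 10 deliver 0→3: 3={part,t=2,log=-}
step 11 deliver 3→0: —
step 12 deliver 0→1: 1={part,t=2,log=-}
step 13 deliver 1→0: —
step 14 deliver 2→0: —
step 15 propose(0,'w'): 0={coor,t=3,log=-}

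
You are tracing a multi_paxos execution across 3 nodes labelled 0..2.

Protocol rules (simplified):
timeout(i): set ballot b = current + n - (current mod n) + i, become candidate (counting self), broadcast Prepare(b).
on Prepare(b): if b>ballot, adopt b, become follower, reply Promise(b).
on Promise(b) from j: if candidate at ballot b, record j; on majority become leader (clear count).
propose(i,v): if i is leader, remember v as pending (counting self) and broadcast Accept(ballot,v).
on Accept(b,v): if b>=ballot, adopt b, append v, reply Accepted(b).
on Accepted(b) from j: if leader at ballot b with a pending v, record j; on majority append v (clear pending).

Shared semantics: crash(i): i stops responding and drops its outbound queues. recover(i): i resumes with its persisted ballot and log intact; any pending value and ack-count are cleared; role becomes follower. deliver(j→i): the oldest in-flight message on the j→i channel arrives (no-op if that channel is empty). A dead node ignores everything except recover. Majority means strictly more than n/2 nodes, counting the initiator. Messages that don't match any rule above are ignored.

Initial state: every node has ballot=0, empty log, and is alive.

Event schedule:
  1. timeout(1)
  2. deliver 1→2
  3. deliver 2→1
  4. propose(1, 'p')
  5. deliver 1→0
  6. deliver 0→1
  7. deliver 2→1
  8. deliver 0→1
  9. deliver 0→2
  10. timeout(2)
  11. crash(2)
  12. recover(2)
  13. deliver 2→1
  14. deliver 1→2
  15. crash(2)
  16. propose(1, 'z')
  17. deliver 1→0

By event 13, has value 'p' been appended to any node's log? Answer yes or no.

no

after 1 — timeout(1): n1:cand/b4/[-]
after 2 — deliver 1→2: n2:foll/b4/[-]
after 3 — deliver 2→1: n1:lead/b4/[-]
after 4 — propose(1,'p'): ·
after 5 — deliver 1→0: n0:foll/b4/[-]
after 6 — deliver 0→1: ·
after 7 — deliver 2→1: ·
after 8 — deliver 0→1: ·
after 9 — deliver 0→2: ·
after 10 — timeout(2): n2:cand/b8/[-]
after 11 — crash(2): n2:✗cand/b8/[-]
after 12 — recover(2): n2:foll/b8/[-]
after 13 — deliver 2→1: ·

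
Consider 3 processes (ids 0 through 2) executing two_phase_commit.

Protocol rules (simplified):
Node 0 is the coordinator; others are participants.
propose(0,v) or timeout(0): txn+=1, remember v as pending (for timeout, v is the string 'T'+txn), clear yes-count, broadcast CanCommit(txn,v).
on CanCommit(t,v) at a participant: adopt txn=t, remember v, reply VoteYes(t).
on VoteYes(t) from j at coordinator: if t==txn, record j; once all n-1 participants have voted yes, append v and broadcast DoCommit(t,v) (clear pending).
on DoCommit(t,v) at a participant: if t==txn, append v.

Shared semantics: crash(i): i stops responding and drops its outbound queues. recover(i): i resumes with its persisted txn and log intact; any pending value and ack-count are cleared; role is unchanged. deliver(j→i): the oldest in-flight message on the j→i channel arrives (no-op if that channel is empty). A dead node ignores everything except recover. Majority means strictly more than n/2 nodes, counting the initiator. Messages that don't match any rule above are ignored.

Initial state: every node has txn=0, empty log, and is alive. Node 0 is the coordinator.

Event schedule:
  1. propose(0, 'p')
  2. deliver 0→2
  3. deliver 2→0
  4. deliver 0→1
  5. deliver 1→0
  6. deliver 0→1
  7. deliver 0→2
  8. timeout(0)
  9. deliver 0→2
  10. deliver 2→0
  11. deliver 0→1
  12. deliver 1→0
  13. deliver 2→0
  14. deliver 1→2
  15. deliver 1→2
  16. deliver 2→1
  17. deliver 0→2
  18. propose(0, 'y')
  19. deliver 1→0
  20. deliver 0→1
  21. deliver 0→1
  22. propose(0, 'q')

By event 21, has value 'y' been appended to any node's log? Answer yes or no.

step 1 propose(0,'p'): 0={coor,t=1,log=-}
step 2 deliver 0→2: 2={part,t=1,log=-}
step 3 deliver 2→0: —
step 4 deliver 0→1: 1={part,t=1,log=-}
step 5 deliver 1→0: 0={coor,t=1,log=p}
step 6 deliver 0→1: 1={part,t=1,log=p}
step 7 deliver 0→2: 2={part,t=1,log=p}
step 8 timeout(0): 0={coor,t=2,log=p}
step 9 deliver 0→2: 2={part,t=2,log=p}
step 10 deliver 2→0: —
step 11 deliver 0→1: 1={part,t=2,log=p}
step 12 deliver 1→0: 0={coor,t=2,log=p,T2}
step 13 deliver 2→0: —
step 14 deliver 1→2: —
step 15 deliver 1→2: —
step 16 deliver 2→1: —
step 17 deliver 0→2: 2={part,t=2,log=p,T2}
step 18 propose(0,'y'): 0={coor,t=3,log=p,T2}
step 19 deliver 1→0: —
step 20 deliver 0→1: 1={part,t=2,log=p,T2}
step 21 deliver 0→1: 1={part,t=3,log=p,T2}

no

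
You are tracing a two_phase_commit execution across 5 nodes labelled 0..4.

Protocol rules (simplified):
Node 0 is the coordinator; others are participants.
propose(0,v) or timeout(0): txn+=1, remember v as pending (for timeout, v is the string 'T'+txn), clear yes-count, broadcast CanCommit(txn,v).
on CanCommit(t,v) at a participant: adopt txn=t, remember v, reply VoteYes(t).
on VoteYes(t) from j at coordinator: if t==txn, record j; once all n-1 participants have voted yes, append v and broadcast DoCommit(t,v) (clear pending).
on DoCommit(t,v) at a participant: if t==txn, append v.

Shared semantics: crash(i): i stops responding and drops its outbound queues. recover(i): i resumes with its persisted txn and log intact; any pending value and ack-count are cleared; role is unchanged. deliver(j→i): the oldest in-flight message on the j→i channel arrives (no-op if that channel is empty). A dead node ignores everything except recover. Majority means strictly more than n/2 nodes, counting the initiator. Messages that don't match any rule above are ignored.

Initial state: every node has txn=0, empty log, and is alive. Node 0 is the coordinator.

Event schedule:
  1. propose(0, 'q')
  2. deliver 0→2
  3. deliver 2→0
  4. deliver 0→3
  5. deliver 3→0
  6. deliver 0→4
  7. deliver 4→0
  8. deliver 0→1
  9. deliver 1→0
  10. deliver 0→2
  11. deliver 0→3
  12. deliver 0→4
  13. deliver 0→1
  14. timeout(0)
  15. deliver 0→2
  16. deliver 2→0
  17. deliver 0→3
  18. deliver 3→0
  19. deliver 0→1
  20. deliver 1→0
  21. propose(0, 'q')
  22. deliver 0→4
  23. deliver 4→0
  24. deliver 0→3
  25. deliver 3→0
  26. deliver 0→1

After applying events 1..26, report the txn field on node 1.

3

after 1 — propose(0,'q'): n0:coor/t1/[-]
after 2 — deliver 0→2: n2:part/t1/[-]
after 3 — deliver 2→0: ·
after 4 — deliver 0→3: n3:part/t1/[-]
after 5 — deliver 3→0: ·
after 6 — deliver 0→4: n4:part/t1/[-]
after 7 — deliver 4→0: ·
after 8 — deliver 0→1: n1:part/t1/[-]
after 9 — deliver 1→0: n0:coor/t1/[q]
after 10 — deliver 0→2: n2:part/t1/[q]
after 11 — deliver 0→3: n3:part/t1/[q]
after 12 — deliver 0→4: n4:part/t1/[q]
after 13 — deliver 0→1: n1:part/t1/[q]
after 14 — timeout(0): n0:coor/t2/[q]
after 15 — deliver 0→2: n2:part/t2/[q]
after 16 — deliver 2→0: ·
after 17 — deliver 0→3: n3:part/t2/[q]
after 18 — deliver 3→0: ·
after 19 — deliver 0→1: n1:part/t2/[q]
after 20 — deliver 1→0: ·
after 21 — propose(0,'q'): n0:coor/t3/[q]
after 22 — deliver 0→4: n4:part/t2/[q]
after 23 — deliver 4→0: ·
after 24 — deliver 0→3: n3:part/t3/[q]
after 25 — deliver 3→0: ·
after 26 — deliver 0→1: n1:part/t3/[q]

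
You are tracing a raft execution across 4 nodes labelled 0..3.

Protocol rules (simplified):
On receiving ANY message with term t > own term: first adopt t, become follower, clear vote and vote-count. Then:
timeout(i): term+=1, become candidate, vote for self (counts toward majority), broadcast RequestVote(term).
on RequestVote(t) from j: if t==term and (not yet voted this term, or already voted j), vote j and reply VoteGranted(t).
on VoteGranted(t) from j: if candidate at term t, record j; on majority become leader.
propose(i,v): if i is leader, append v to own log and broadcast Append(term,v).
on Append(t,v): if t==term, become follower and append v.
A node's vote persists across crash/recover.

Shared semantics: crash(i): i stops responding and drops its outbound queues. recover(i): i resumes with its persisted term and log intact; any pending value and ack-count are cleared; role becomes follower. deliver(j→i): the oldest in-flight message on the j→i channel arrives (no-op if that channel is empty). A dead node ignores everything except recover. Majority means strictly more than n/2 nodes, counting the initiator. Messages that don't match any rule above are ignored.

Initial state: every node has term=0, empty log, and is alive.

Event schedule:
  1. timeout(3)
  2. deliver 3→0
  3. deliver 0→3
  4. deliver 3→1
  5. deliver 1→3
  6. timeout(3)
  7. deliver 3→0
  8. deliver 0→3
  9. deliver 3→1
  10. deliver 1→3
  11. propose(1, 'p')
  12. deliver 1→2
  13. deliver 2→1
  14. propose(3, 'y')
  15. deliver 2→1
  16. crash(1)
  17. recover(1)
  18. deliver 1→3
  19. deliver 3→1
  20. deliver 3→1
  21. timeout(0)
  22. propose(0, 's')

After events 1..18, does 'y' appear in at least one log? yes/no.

step 1 timeout(3): 3={cand,t=1,log=-}
step 2 deliver 3→0: 0={foll,t=1,log=-}
step 3 deliver 0→3: —
step 4 deliver 3→1: 1={foll,t=1,log=-}
step 5 deliver 1→3: 3={lead,t=1,log=-}
step 6 timeout(3): 3={cand,t=2,log=-}
step 7 deliver 3→0: 0={foll,t=2,log=-}
step 8 deliver 0→3: —
step 9 deliver 3→1: 1={foll,t=2,log=-}
step 10 deliver 1→3: 3={lead,t=2,log=-}
step 11 propose(1,'p'): —
step 12 deliver 1→2: —
step 13 deliver 2→1: —
step 14 propose(3,'y'): 3={lead,t=2,log=y}
step 15 deliver 2→1: —
step 16 crash(1): 1={✗foll,t=2,log=-}
step 17 recover(1): 1={foll,t=2,log=-}
step 18 deliver 1→3: —

yes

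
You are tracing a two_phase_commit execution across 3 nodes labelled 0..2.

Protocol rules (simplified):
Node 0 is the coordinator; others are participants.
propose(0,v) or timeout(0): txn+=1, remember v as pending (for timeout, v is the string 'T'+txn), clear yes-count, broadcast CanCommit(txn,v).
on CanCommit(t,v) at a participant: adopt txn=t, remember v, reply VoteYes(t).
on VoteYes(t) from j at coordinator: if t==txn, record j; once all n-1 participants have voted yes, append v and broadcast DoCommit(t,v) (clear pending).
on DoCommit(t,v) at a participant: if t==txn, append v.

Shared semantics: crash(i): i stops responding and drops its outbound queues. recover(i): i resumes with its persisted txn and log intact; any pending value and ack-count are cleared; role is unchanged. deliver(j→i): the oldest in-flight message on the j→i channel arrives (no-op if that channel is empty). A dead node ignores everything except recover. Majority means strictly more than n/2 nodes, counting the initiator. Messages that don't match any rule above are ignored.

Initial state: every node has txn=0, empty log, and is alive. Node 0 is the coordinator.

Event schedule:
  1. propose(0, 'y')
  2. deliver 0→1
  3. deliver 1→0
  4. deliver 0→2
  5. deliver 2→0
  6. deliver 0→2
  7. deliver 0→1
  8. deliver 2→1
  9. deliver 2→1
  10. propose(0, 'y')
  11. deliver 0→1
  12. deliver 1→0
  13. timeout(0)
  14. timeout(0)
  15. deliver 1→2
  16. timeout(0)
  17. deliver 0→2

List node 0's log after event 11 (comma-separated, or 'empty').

y

[1] propose(0,'y') → N0(coor t1 [-])
[2] deliver 0→1 → N1(part t1 [-])
[3] deliver 1→0 → ∅
[4] deliver 0→2 → N2(part t1 [-])
[5] deliver 2→0 → N0(coor t1 [y])
[6] deliver 0→2 → N2(part t1 [y])
[7] deliver 0→1 → N1(part t1 [y])
[8] deliver 2→1 → ∅
[9] deliver 2→1 → ∅
[10] propose(0,'y') → N0(coor t2 [y])
[11] deliver 0→1 → N1(part t2 [y])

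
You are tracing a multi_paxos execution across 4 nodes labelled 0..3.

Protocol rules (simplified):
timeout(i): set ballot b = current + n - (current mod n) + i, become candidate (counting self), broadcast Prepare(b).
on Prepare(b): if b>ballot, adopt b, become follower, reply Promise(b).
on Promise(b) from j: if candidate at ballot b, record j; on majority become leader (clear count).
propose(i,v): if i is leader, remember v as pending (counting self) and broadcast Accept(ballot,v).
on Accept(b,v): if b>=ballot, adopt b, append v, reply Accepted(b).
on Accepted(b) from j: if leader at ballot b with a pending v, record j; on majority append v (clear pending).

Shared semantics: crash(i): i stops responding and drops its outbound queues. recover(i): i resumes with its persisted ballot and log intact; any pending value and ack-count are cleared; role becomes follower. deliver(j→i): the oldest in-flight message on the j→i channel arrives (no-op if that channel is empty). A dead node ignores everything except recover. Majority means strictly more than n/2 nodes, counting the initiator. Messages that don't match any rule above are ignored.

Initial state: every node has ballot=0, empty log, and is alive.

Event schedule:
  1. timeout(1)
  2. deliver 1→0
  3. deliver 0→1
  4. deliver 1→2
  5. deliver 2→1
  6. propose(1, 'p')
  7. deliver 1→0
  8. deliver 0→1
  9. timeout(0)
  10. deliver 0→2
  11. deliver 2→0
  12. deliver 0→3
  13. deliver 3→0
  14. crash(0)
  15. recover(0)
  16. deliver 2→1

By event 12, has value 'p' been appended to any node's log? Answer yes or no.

after 1 — timeout(1): n1:cand/b5/[-]
after 2 — deliver 1→0: n0:foll/b5/[-]
after 3 — deliver 0→1: ·
after 4 — deliver 1→2: n2:foll/b5/[-]
after 5 — deliver 2→1: n1:lead/b5/[-]
after 6 — propose(1,'p'): ·
after 7 — deliver 1→0: n0:foll/b5/[p]
after 8 — deliver 0→1: ·
after 9 — timeout(0): n0:cand/b8/[p]
after 10 — deliver 0→2: n2:foll/b8/[-]
after 11 — deliver 2→0: ·
after 12 — deliver 0→3: n3:foll/b8/[-]

yes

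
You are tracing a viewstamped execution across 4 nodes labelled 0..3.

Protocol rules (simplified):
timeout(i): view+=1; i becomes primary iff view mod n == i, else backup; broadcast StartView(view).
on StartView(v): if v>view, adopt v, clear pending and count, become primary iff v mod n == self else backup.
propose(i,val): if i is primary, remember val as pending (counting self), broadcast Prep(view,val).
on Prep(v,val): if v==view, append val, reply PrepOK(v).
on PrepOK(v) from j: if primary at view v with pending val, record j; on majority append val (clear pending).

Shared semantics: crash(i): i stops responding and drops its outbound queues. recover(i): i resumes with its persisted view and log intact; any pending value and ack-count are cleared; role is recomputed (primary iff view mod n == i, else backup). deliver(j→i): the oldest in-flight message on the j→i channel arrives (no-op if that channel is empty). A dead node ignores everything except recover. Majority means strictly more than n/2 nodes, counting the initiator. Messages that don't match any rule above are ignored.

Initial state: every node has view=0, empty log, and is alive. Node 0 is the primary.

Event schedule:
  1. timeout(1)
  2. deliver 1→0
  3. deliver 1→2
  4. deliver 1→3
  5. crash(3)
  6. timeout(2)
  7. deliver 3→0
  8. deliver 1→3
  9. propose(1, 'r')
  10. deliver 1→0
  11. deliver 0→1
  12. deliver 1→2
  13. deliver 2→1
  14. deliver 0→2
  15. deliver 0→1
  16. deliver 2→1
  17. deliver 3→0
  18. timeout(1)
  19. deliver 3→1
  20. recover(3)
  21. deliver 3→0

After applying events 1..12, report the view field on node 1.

[1] timeout(1) → N1(prim v1 [-])
[2] deliver 1→0 → N0(back v1 [-])
[3] deliver 1→2 → N2(back v1 [-])
[4] deliver 1→3 → N3(back v1 [-])
[5] crash(3) → N3(✗back v1 [-])
[6] timeout(2) → N2(prim v2 [-])
[7] deliver 3→0 → ∅
[8] deliver 1→3 → ∅
[9] propose(1,'r') → ∅
[10] deliver 1→0 → N0(back v1 [r])
[11] deliver 0→1 → ∅
[12] deliver 1→2 → ∅

1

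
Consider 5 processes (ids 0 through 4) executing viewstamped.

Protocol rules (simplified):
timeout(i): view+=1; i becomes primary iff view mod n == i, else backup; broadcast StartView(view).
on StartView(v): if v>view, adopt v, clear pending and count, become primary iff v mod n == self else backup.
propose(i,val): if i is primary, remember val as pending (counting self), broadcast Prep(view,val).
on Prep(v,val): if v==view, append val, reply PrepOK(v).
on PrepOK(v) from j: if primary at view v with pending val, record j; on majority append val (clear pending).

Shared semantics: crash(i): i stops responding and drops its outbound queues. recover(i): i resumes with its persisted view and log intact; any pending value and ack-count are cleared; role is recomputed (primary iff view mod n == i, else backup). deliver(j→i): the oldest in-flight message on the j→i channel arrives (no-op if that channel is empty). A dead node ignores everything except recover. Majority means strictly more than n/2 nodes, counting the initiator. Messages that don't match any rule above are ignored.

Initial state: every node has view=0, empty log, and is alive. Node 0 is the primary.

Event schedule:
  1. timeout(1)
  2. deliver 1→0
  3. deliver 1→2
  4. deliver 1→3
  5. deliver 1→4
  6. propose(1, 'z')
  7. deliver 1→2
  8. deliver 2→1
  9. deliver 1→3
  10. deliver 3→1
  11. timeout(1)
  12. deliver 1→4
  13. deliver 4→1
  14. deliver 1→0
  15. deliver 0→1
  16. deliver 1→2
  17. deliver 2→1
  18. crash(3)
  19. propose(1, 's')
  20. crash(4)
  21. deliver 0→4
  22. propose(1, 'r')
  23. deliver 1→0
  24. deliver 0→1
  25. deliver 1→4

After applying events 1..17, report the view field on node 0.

1

1. timeout(1):  <1:prim v1 ->
2. deliver 1→0:  <0:back v1 ->
3. deliver 1→2:  <2:back v1 ->
4. deliver 1→3:  <3:back v1 ->
5. deliver 1→4:  <4:back v1 ->
6. propose(1,'z'):  nop
7. deliver 1→2:  <2:back v1 z>
8. deliver 2→1:  nop
9. deliver 1→3:  <3:back v1 z>
10. deliver 3→1:  <1:prim v1 z>
11. timeout(1):  <1:back v2 z>
12. deliver 1→4:  <4:back v1 z>
13. deliver 4→1:  nop
14. deliver 1→0:  <0:back v1 z>
15. deliver 0→1:  nop
16. deliver 1→2:  <2:prim v2 z>
17. deliver 2→1:  nop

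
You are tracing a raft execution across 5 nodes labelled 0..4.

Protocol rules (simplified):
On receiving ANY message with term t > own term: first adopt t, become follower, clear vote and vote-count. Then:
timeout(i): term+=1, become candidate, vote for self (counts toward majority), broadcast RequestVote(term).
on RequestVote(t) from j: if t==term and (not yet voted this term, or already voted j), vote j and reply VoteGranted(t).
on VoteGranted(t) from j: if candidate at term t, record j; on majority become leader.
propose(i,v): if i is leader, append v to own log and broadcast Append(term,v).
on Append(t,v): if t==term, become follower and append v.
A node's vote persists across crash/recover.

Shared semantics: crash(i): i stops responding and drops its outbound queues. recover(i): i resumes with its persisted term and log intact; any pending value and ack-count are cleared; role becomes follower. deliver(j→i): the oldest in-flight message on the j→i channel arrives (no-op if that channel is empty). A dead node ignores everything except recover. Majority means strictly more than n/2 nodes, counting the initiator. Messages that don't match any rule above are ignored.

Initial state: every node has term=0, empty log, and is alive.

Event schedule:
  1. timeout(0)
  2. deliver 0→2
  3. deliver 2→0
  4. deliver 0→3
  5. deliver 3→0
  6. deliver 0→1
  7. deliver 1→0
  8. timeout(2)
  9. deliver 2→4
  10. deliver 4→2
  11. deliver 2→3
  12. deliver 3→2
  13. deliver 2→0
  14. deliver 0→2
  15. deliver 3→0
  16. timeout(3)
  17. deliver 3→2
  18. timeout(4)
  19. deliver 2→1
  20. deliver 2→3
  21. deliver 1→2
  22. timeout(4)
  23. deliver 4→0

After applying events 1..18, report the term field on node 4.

3

after 1 — timeout(0): n0:cand/t1/[-]
after 2 — deliver 0→2: n2:foll/t1/[-]
after 3 — deliver 2→0: ·
after 4 — deliver 0→3: n3:foll/t1/[-]
after 5 — deliver 3→0: n0:lead/t1/[-]
after 6 — deliver 0→1: n1:foll/t1/[-]
after 7 — deliver 1→0: ·
after 8 — timeout(2): n2:cand/t2/[-]
after 9 — deliver 2→4: n4:foll/t2/[-]
after 10 — deliver 4→2: ·
after 11 — deliver 2→3: n3:foll/t2/[-]
after 12 — deliver 3→2: n2:lead/t2/[-]
after 13 — deliver 2→0: n0:foll/t2/[-]
after 14 — deliver 0→2: ·
after 15 — deliver 3→0: ·
after 16 — timeout(3): n3:cand/t3/[-]
after 17 — deliver 3→2: n2:foll/t3/[-]
after 18 — timeout(4): n4:cand/t3/[-]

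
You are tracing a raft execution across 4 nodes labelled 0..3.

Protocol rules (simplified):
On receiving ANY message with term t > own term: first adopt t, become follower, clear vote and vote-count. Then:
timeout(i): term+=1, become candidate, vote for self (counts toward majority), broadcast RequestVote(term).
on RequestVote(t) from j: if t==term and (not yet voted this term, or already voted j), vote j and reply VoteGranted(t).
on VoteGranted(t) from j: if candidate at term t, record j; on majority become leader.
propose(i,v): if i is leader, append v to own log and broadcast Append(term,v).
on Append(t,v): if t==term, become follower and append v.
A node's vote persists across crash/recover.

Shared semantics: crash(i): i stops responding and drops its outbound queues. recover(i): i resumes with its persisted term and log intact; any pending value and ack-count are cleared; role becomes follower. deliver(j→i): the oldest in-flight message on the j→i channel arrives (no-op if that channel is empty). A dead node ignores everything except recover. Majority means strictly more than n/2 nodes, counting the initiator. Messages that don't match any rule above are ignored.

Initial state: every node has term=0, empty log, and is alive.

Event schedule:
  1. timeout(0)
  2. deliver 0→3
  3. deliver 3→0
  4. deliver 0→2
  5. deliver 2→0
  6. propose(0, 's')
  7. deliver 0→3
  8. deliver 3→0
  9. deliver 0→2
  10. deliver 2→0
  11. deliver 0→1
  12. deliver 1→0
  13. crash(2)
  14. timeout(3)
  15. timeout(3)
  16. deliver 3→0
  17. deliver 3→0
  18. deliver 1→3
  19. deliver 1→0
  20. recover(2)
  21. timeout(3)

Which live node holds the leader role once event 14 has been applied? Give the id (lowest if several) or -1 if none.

0

e1 timeout(0): 0[cand,t=1,-]
e2 deliver 0→3: 3[foll,t=1,-]
e3 deliver 3→0: ·
e4 deliver 0→2: 2[foll,t=1,-]
e5 deliver 2→0: 0[lead,t=1,-]
e6 propose(0,'s'): 0[lead,t=1,s]
e7 deliver 0→3: 3[foll,t=1,s]
e8 deliver 3→0: ·
e9 deliver 0→2: 2[foll,t=1,s]
e10 deliver 2→0: ·
e11 deliver 0→1: 1[foll,t=1,-]
e12 deliver 1→0: ·
e13 crash(2): 2[✗foll,t=1,s]
e14 timeout(3): 3[cand,t=2,s]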